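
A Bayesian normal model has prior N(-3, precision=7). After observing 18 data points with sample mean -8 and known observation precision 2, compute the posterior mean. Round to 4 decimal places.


Posterior mean = (prior_precision * prior_mean + n * data_precision * data_mean) / (prior_precision + n * data_precision)
Numerator = 7*-3 + 18*2*-8 = -309
Denominator = 7 + 18*2 = 43
Posterior mean = -7.186

-7.186


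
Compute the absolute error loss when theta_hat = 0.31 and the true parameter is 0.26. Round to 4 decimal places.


L = |theta_hat - theta_true|
= |0.31 - 0.26| = 0.05

0.05


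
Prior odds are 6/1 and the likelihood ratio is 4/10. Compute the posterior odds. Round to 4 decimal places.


Posterior odds = prior odds * likelihood ratio
= (6/1) * (4/10)
= 24 / 10
= 2.4

2.4


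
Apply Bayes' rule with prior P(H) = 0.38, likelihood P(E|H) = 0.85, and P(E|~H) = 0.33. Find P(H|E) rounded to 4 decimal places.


Step 1: Compute marginal P(E) = P(E|H)P(H) + P(E|~H)P(~H)
= 0.85*0.38 + 0.33*0.62 = 0.5276
Step 2: P(H|E) = P(E|H)P(H)/P(E) = 0.323/0.5276
= 0.6122

0.6122


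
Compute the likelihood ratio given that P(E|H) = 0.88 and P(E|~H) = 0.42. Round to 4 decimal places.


LR = P(E|H) / P(E|~H)
= 0.88 / 0.42 = 2.0952

2.0952


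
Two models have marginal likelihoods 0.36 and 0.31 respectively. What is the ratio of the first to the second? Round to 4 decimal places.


Evidence ratio = 0.36 / 0.31
= 1.1613

1.1613


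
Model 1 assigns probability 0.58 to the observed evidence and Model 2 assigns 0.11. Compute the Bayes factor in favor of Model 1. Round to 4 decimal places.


BF = P(data|M1) / P(data|M2)
= 0.58 / 0.11 = 5.2727

5.2727


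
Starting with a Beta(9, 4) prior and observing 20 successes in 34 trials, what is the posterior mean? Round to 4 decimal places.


Posterior parameters: alpha = 9 + 20 = 29
beta = 4 + 14 = 18
Posterior mean = alpha / (alpha + beta) = 29 / 47
= 0.617

0.617


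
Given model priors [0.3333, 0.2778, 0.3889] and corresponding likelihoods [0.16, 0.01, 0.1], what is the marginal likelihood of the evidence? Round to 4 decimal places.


P(E) = sum_i P(M_i) P(E|M_i)
= 0.0533 + 0.0028 + 0.0389
= 0.095

0.095


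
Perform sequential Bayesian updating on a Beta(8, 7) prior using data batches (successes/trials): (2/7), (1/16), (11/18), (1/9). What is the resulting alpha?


Accumulate successes: 15
Posterior alpha = prior alpha + sum of successes
= 8 + 15 = 23

23


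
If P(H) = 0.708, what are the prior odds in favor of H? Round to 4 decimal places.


Prior odds = P(H) / (1 - P(H))
= 0.708 / 0.292
= 2.4247

2.4247


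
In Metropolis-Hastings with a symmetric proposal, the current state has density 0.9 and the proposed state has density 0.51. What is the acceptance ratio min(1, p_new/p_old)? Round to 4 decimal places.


Ratio = p_new / p_old = 0.51 / 0.9 = 0.5667
Acceptance = min(1, 0.5667) = 0.5667

0.5667


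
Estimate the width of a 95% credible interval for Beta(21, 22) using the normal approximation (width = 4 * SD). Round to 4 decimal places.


For Beta(a,b): Var = ab/((a+b)^2(a+b+1))
Var = 0.0057, SD = 0.0754
Approximate 95% CI width = 4 * 0.0754 = 0.3014

0.3014


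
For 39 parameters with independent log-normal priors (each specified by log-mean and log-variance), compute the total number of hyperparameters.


A log-normal prior has 2 hyperparameters per parameter.
Total = 39 * 2 = 78

78


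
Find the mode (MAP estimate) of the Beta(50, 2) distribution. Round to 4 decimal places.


For Beta(a,b) with a,b > 1:
Mode = (a-1)/(a+b-2) = (50-1)/(52-2)
= 49/50 = 0.98

0.98


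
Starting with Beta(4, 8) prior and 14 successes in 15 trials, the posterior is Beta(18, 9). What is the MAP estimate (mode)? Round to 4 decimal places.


The mode of Beta(a, b) when a > 1 and b > 1 is (a-1)/(a+b-2)
= (18 - 1) / (18 + 9 - 2)
= 17 / 25
= 0.68

0.68


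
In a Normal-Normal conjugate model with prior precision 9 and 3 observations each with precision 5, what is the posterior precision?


Posterior precision = prior precision + n * observation precision
= 9 + 3 * 5
= 9 + 15 = 24

24


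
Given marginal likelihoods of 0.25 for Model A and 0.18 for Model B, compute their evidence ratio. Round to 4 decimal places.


Ratio = ML(A) / ML(B) = 0.25/0.18
= 1.3889

1.3889


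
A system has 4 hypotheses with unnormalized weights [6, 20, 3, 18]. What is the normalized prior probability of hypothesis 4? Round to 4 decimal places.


The normalized prior is the weight divided by the total.
Total weight = 47
P(H4) = 18 / 47 = 0.383

0.383


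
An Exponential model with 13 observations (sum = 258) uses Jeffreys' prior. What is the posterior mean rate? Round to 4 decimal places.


Posterior Gamma(13, 258)
E[lambda] = 13/258 = 0.0504

0.0504


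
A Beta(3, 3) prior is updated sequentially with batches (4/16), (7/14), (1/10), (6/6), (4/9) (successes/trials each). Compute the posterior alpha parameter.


Sequential conjugate updating is equivalent to a single batch update.
Total successes across all batches = 22
alpha_posterior = alpha_prior + total_successes = 3 + 22
= 25

25


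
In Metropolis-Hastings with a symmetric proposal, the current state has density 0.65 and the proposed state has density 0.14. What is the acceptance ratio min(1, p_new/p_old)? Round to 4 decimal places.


Ratio = p_new / p_old = 0.14 / 0.65 = 0.2154
Acceptance = min(1, 0.2154) = 0.2154

0.2154


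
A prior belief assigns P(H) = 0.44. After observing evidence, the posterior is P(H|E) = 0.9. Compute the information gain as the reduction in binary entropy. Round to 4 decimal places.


H(prior) = -0.44*log2(0.44) - 0.56*log2(0.56)
= 0.9896
H(post) = -0.9*log2(0.9) - 0.1*log2(0.1)
= 0.469
IG = 0.9896 - 0.469 = 0.5206

0.5206


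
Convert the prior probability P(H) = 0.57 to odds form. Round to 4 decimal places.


P(not H) = 1 - 0.57 = 0.43
Odds = 0.57 / 0.43 = 1.3256

1.3256


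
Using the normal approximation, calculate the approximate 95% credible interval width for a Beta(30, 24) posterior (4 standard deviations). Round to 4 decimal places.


Var(Beta) = 30*24/(54^2 * 55) = 0.0045
SD = 0.067
Width ~ 4*SD = 0.268

0.268


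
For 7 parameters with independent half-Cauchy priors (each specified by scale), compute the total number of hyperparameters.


A half-Cauchy prior has 1 hyperparameter per parameter.
Total = 7 * 1 = 7

7


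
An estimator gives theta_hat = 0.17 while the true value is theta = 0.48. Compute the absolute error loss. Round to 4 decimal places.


The absolute error loss is |theta_hat - theta|
= |0.17 - 0.48|
= 0.31

0.31


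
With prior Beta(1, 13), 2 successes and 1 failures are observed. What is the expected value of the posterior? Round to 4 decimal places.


Posterior = Beta(3, 14)
E[theta] = alpha/(alpha+beta)
= 3/17 = 0.1765

0.1765


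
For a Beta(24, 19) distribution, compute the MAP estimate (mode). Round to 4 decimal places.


MAP = mode = (a-1)/(a+b-2)
= (24-1)/(24+19-2)
= 23/41 = 0.561

0.561


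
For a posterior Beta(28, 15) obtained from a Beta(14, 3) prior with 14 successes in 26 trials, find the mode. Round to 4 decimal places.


Mode = (alpha - 1) / (alpha + beta - 2)
= 27 / 41
= 0.6585

0.6585


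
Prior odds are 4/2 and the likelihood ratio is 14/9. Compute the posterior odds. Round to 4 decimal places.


Posterior odds = prior odds * likelihood ratio
= (4/2) * (14/9)
= 56 / 18
= 3.1111

3.1111


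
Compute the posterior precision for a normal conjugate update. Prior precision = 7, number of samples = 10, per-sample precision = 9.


tau_post = tau_0 + n * tau
= 7 + 10 * 9 = 97

97


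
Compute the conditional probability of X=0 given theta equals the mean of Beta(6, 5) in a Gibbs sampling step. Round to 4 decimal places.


Mean of Beta(6, 5) = 0.5455
P(X=0 | theta=0.5455) = 0.4545

0.4545


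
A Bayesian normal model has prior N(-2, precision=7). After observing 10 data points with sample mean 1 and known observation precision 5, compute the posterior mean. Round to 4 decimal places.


Posterior mean = (prior_precision * prior_mean + n * data_precision * data_mean) / (prior_precision + n * data_precision)
Numerator = 7*-2 + 10*5*1 = 36
Denominator = 7 + 10*5 = 57
Posterior mean = 0.6316

0.6316


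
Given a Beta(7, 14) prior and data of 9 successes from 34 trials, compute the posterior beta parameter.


Number of failures = 34 - 9 = 25
Posterior beta = 14 + 25 = 39

39


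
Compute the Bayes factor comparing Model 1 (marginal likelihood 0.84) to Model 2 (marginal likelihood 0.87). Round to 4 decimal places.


BF12 = marginal likelihood of M1 / marginal likelihood of M2
= 0.84/0.87
= 0.9655

0.9655


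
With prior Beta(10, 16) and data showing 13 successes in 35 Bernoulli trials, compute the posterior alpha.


Conjugate update: alpha_posterior = alpha_prior + k
= 10 + 13 = 23

23


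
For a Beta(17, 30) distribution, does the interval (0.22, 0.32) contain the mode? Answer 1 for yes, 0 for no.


Mode of Beta(a,b) = (a-1)/(a+b-2)
= (17-1)/(17+30-2) = 0.3556
Check: 0.22 <= 0.3556 <= 0.32?
Result: 0

0


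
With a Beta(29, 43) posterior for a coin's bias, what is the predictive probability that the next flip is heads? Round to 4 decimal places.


The predictive probability equals the posterior mean.
P(next = heads) = alpha / (alpha + beta)
= 29 / 72 = 0.4028

0.4028


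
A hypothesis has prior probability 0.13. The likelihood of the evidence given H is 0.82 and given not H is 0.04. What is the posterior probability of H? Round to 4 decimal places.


Using Bayes' theorem:
P(E) = 0.13 * 0.82 + 0.87 * 0.04
P(E) = 0.1414
P(H|E) = (0.13 * 0.82) / 0.1414 = 0.7539

0.7539


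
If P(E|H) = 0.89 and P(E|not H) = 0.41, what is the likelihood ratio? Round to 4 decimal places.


Likelihood ratio = P(E|H) / P(E|not H)
= 0.89 / 0.41
= 2.1707

2.1707


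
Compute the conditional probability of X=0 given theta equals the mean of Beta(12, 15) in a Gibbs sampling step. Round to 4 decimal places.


Mean of Beta(12, 15) = 0.4444
P(X=0 | theta=0.4444) = 0.5556

0.5556


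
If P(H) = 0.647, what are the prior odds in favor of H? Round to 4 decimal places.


Prior odds = P(H) / (1 - P(H))
= 0.647 / 0.353
= 1.8329

1.8329


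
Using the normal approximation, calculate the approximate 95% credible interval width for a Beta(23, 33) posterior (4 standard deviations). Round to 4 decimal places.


Var(Beta) = 23*33/(56^2 * 57) = 0.0042
SD = 0.0652
Width ~ 4*SD = 0.2606

0.2606


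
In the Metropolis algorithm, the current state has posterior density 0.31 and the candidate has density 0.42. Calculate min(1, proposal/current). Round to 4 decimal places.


Ratio = 0.42/0.31 = 1.3548
Acceptance probability = min(1, 1.3548)
= 1.0

1.0


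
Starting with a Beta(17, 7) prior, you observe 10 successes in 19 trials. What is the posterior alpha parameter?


For a Beta-Binomial conjugate model:
Posterior alpha = prior alpha + number of successes
= 17 + 10 = 27

27


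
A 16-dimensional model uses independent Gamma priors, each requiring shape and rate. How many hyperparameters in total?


Per parameter: 2 (shape and rate).
Total = 16 * 2 = 32

32


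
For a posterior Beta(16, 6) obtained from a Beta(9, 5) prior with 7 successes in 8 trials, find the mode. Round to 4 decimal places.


Mode = (alpha - 1) / (alpha + beta - 2)
= 15 / 20
= 0.75

0.75


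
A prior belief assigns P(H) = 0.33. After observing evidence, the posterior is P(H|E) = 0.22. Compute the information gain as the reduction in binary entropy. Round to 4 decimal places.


H(prior) = -0.33*log2(0.33) - 0.67*log2(0.67)
= 0.9149
H(post) = -0.22*log2(0.22) - 0.78*log2(0.78)
= 0.7602
IG = 0.9149 - 0.7602 = 0.1548

0.1548


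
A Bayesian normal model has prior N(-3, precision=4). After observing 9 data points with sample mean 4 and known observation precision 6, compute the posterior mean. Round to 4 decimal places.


Posterior mean = (prior_precision * prior_mean + n * data_precision * data_mean) / (prior_precision + n * data_precision)
Numerator = 4*-3 + 9*6*4 = 204
Denominator = 4 + 9*6 = 58
Posterior mean = 3.5172

3.5172


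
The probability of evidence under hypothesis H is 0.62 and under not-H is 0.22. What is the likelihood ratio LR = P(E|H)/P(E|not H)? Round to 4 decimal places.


LR = 0.62 / 0.22
= 2.8182

2.8182


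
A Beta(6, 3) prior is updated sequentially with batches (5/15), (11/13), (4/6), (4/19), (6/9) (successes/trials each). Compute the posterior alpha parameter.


Sequential conjugate updating is equivalent to a single batch update.
Total successes across all batches = 30
alpha_posterior = alpha_prior + total_successes = 6 + 30
= 36

36


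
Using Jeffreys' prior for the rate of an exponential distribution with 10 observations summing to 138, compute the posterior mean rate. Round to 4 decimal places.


Jeffreys' prior leads to posterior Gamma(10, 138).
Mean = 10/138 = 0.0725

0.0725


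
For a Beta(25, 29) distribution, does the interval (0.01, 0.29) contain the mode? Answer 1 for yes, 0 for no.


Mode of Beta(a,b) = (a-1)/(a+b-2)
= (25-1)/(25+29-2) = 0.4615
Check: 0.01 <= 0.4615 <= 0.29?
Result: 0

0


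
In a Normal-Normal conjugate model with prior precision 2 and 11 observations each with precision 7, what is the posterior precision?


Posterior precision = prior precision + n * observation precision
= 2 + 11 * 7
= 2 + 77 = 79

79


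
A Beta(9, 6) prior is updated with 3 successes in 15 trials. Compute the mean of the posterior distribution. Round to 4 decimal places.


After update: Beta(12, 18)
Mean = 12 / (12 + 18) = 12 / 30
= 0.4

0.4


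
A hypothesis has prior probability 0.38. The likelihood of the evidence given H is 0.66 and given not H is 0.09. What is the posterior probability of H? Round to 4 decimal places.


Using Bayes' theorem:
P(E) = 0.38 * 0.66 + 0.62 * 0.09
P(E) = 0.3066
P(H|E) = (0.38 * 0.66) / 0.3066 = 0.818

0.818


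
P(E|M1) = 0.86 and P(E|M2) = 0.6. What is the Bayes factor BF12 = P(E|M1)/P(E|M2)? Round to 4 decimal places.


Bayes factor BF12 = P(E|M1) / P(E|M2)
= 0.86 / 0.6
= 1.4333

1.4333


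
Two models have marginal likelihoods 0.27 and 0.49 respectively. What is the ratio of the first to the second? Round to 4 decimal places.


Evidence ratio = 0.27 / 0.49
= 0.551

0.551


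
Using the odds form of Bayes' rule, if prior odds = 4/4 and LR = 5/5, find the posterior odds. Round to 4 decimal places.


Bayes' rule in odds form: posterior odds = prior odds * LR
= (4 * 5) / (4 * 5)
= 20/20 = 1.0

1.0


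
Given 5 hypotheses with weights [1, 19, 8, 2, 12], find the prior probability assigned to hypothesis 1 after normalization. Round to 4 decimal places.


To normalize, divide each weight by the sum of all weights.
Sum = 42
Prior(H1) = 1/42 = 0.0238

0.0238


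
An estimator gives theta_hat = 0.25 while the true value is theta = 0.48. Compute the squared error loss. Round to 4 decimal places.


The squared error loss is (theta_hat - theta)^2
= (0.25 - 0.48)^2
= (-0.23)^2 = 0.0529

0.0529


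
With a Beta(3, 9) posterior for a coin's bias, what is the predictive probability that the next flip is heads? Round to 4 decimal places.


The predictive probability equals the posterior mean.
P(next = heads) = alpha / (alpha + beta)
= 3 / 12 = 0.25

0.25


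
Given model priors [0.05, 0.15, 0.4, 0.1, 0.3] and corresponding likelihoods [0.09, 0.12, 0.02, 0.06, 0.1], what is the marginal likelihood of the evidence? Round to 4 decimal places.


P(E) = sum_i P(M_i) P(E|M_i)
= 0.0045 + 0.018 + 0.008 + 0.006 + 0.03
= 0.0665

0.0665


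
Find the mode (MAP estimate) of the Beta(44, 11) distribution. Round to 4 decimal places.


For Beta(a,b) with a,b > 1:
Mode = (a-1)/(a+b-2) = (44-1)/(55-2)
= 43/53 = 0.8113

0.8113


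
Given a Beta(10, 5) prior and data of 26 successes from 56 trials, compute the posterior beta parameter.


Number of failures = 56 - 26 = 30
Posterior beta = 5 + 30 = 35

35


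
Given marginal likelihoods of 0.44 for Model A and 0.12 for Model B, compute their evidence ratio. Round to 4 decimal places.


Ratio = ML(A) / ML(B) = 0.44/0.12
= 3.6667

3.6667


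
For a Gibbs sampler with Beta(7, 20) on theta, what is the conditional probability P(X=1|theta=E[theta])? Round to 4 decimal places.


E[theta] = 7/(7+20) = 0.2593
P(X=1|theta) = theta = 0.2593

0.2593


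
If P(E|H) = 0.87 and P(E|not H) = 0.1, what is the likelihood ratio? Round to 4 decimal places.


Likelihood ratio = P(E|H) / P(E|not H)
= 0.87 / 0.1
= 8.7

8.7


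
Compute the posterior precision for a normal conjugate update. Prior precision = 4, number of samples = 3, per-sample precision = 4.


tau_post = tau_0 + n * tau
= 4 + 3 * 4 = 16

16


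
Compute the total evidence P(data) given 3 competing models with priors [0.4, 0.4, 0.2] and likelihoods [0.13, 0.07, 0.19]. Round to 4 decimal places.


Marginal likelihood = sum P(model_i) * P(data|model_i)
Model 1: 0.4 * 0.13 = 0.052
Model 2: 0.4 * 0.07 = 0.028
Model 3: 0.2 * 0.19 = 0.038
Total = 0.118

0.118


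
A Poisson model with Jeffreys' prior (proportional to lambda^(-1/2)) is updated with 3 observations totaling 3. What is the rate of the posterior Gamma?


Posterior = Gamma(0.5 + S, n)
= Gamma(0.5 + 3, 3)
Posterior rate = 0 + n = 3

3.0


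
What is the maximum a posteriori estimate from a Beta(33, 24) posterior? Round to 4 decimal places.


The MAP estimate equals the mode of the distribution.
Mode of Beta(a,b) = (a-1)/(a+b-2)
= 32/55
= 0.5818

0.5818


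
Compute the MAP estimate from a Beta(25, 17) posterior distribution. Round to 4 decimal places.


MAP = mode of Beta distribution
= (alpha - 1)/(alpha + beta - 2)
= (25-1)/(25+17-2)
= 24/40 = 0.6

0.6


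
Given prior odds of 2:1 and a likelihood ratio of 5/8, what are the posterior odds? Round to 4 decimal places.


Posterior odds = prior odds * LR
Prior odds = 2/1 = 2.0
LR = 5/8 = 0.625
Posterior odds = 2.0 * 0.625 = 1.25

1.25


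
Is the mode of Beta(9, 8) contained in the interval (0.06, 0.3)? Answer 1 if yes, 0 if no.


Mode = (a-1)/(a+b-2) = 8/15 = 0.5333
Interval: (0.06, 0.3)
Contains mode? 0

0


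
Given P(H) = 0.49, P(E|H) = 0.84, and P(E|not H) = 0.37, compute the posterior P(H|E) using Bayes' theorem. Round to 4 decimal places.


By Bayes' theorem: P(H|E) = P(E|H)*P(H) / P(E)
P(E) = P(E|H)*P(H) + P(E|not H)*P(not H)
P(E) = 0.84*0.49 + 0.37*0.51 = 0.6003
P(H|E) = 0.84*0.49 / 0.6003 = 0.6857

0.6857


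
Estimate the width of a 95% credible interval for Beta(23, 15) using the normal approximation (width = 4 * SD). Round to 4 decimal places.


For Beta(a,b): Var = ab/((a+b)^2(a+b+1))
Var = 0.0061, SD = 0.0783
Approximate 95% CI width = 4 * 0.0783 = 0.3131

0.3131


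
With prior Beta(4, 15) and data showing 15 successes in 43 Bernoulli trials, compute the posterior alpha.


Conjugate update: alpha_posterior = alpha_prior + k
= 4 + 15 = 19

19


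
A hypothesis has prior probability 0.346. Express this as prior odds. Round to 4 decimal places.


Odds = P(H) / P(not H) = 0.346 / 0.654
= 0.5291

0.5291


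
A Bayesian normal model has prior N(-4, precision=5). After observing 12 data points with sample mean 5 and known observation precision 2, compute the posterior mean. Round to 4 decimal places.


Posterior mean = (prior_precision * prior_mean + n * data_precision * data_mean) / (prior_precision + n * data_precision)
Numerator = 5*-4 + 12*2*5 = 100
Denominator = 5 + 12*2 = 29
Posterior mean = 3.4483

3.4483


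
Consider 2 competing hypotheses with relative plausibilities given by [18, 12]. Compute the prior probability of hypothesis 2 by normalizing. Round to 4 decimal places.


Sum of weights = 18 + 12 = 30
Normalized prior for H2 = 12 / 30
= 0.4

0.4


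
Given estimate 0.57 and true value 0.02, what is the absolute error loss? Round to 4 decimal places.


Absolute error = |estimate - true|
= |0.55| = 0.55

0.55


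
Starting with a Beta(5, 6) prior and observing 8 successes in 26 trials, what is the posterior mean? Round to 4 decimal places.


Posterior parameters: alpha = 5 + 8 = 13
beta = 6 + 18 = 24
Posterior mean = alpha / (alpha + beta) = 13 / 37
= 0.3514

0.3514


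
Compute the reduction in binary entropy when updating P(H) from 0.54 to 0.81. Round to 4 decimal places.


H_before = -p*log2(p) - (1-p)*log2(1-p) for p=0.54: 0.9954
H_after for p=0.81: 0.7015
Reduction = 0.9954 - 0.7015 = 0.2939

0.2939


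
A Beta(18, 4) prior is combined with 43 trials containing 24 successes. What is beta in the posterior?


In conjugate updating:
beta_posterior = beta_prior + (n - k)
= 4 + (43 - 24)
= 4 + 19 = 23

23


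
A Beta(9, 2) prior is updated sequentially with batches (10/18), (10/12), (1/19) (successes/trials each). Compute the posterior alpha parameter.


Sequential conjugate updating is equivalent to a single batch update.
Total successes across all batches = 21
alpha_posterior = alpha_prior + total_successes = 9 + 21
= 30

30


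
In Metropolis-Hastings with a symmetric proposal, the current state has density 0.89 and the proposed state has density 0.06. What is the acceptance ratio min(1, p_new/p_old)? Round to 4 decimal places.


Ratio = p_new / p_old = 0.06 / 0.89 = 0.0674
Acceptance = min(1, 0.0674) = 0.0674

0.0674


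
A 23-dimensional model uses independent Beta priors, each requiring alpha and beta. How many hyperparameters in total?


Per parameter: 2 (alpha and beta).
Total = 23 * 2 = 46

46


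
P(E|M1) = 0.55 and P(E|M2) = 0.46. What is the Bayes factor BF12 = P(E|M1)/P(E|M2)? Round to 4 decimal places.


Bayes factor BF12 = P(E|M1) / P(E|M2)
= 0.55 / 0.46
= 1.1957

1.1957


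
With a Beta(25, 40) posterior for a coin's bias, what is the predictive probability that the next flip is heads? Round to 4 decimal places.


The predictive probability equals the posterior mean.
P(next = heads) = alpha / (alpha + beta)
= 25 / 65 = 0.3846

0.3846


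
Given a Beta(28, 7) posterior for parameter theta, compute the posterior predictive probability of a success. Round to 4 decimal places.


For a Beta-Bernoulli model, the predictive probability is the mean:
P(success) = 28/(28+7) = 28/35 = 0.8

0.8


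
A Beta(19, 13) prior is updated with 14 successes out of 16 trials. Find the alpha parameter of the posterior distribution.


In the Beta-Binomial conjugate update:
alpha_post = alpha_prior + successes
= 19 + 14
= 33

33


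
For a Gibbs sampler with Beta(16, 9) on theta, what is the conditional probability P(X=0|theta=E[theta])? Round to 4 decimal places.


E[theta] = 16/(16+9) = 0.64
P(X=0|theta) = 1 - theta = 0.36

0.36


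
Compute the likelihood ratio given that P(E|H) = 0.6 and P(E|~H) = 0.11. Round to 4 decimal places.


LR = P(E|H) / P(E|~H)
= 0.6 / 0.11 = 5.4545

5.4545


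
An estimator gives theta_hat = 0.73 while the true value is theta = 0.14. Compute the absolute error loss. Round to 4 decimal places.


The absolute error loss is |theta_hat - theta|
= |0.73 - 0.14|
= 0.59

0.59


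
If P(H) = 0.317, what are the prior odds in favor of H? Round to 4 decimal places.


Prior odds = P(H) / (1 - P(H))
= 0.317 / 0.683
= 0.4641

0.4641


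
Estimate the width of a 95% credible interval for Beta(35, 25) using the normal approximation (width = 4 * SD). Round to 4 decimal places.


For Beta(a,b): Var = ab/((a+b)^2(a+b+1))
Var = 0.004, SD = 0.0631
Approximate 95% CI width = 4 * 0.0631 = 0.2525

0.2525


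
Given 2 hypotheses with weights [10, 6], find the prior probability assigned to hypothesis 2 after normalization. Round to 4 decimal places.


To normalize, divide each weight by the sum of all weights.
Sum = 16
Prior(H2) = 6/16 = 0.375

0.375


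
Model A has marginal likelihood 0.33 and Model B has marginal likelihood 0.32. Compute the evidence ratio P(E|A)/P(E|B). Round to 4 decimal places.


Evidence ratio = P(E|A) / P(E|B)
= 0.33 / 0.32
= 1.0312

1.0312


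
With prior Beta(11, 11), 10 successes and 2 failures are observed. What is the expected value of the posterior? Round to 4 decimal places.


Posterior = Beta(21, 13)
E[theta] = alpha/(alpha+beta)
= 21/34 = 0.6176

0.6176


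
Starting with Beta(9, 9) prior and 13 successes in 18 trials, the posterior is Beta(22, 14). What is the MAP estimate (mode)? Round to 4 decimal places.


The mode of Beta(a, b) when a > 1 and b > 1 is (a-1)/(a+b-2)
= (22 - 1) / (22 + 14 - 2)
= 21 / 34
= 0.6176

0.6176


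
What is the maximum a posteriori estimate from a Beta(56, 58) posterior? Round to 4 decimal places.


The MAP estimate equals the mode of the distribution.
Mode of Beta(a,b) = (a-1)/(a+b-2)
= 55/112
= 0.4911

0.4911


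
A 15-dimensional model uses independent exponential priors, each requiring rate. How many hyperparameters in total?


Per parameter: 1 (rate).
Total = 15 * 1 = 15

15


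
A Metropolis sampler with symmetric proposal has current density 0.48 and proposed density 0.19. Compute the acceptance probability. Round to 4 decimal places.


For symmetric proposals, acceptance = min(1, pi(x*)/pi(x))
= min(1, 0.19/0.48)
= min(1, 0.3958) = 0.3958

0.3958


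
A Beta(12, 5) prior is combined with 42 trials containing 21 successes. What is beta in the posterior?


In conjugate updating:
beta_posterior = beta_prior + (n - k)
= 5 + (42 - 21)
= 5 + 21 = 26

26


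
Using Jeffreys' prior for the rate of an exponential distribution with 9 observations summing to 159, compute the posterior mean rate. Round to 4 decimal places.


Jeffreys' prior leads to posterior Gamma(9, 159).
Mean = 9/159 = 0.0566

0.0566


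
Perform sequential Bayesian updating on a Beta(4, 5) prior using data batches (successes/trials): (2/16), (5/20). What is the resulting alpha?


Accumulate successes: 7
Posterior alpha = prior alpha + sum of successes
= 4 + 7 = 11

11


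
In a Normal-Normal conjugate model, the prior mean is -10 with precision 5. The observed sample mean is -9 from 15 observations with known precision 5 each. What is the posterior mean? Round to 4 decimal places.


Posterior precision = tau0 + n*tau = 5 + 15*5 = 80
Posterior mean = (tau0*mu0 + n*tau*xbar) / posterior_precision
= (5*-10 + 15*5*-9) / 80
= -725 / 80 = -9.0625

-9.0625


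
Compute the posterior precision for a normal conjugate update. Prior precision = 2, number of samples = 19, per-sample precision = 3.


tau_post = tau_0 + n * tau
= 2 + 19 * 3 = 59

59


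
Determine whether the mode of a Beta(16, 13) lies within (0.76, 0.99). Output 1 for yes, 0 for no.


First find the mode: (a-1)/(a+b-2) = 0.5556
Is 0.5556 in (0.76, 0.99)? 0

0


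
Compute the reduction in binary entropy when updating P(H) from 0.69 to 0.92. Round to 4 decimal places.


H_before = -p*log2(p) - (1-p)*log2(1-p) for p=0.69: 0.8932
H_after for p=0.92: 0.4022
Reduction = 0.8932 - 0.4022 = 0.491

0.491


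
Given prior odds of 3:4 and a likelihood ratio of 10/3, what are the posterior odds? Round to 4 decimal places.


Posterior odds = prior odds * LR
Prior odds = 3/4 = 0.75
LR = 10/3 = 3.3333
Posterior odds = 0.75 * 3.3333 = 2.5

2.5


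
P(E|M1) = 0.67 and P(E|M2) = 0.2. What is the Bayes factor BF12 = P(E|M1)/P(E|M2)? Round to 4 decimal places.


Bayes factor BF12 = P(E|M1) / P(E|M2)
= 0.67 / 0.2
= 3.35

3.35


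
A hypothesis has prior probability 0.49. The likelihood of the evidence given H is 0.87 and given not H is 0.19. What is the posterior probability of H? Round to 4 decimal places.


Using Bayes' theorem:
P(E) = 0.49 * 0.87 + 0.51 * 0.19
P(E) = 0.5232
P(H|E) = (0.49 * 0.87) / 0.5232 = 0.8148

0.8148


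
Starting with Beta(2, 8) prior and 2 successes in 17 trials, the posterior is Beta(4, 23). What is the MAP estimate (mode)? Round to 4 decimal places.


The mode of Beta(a, b) when a > 1 and b > 1 is (a-1)/(a+b-2)
= (4 - 1) / (4 + 23 - 2)
= 3 / 25
= 0.12

0.12


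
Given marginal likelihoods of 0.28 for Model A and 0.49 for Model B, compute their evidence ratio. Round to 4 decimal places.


Ratio = ML(A) / ML(B) = 0.28/0.49
= 0.5714

0.5714


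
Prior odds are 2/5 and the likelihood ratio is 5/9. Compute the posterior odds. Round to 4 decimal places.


Posterior odds = prior odds * likelihood ratio
= (2/5) * (5/9)
= 10 / 45
= 0.2222

0.2222


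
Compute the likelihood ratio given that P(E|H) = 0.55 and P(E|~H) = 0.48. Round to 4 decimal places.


LR = P(E|H) / P(E|~H)
= 0.55 / 0.48 = 1.1458

1.1458


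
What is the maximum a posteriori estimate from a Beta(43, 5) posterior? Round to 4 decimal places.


The MAP estimate equals the mode of the distribution.
Mode of Beta(a,b) = (a-1)/(a+b-2)
= 42/46
= 0.913

0.913


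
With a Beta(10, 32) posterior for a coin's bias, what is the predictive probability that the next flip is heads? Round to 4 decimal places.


The predictive probability equals the posterior mean.
P(next = heads) = alpha / (alpha + beta)
= 10 / 42 = 0.2381

0.2381


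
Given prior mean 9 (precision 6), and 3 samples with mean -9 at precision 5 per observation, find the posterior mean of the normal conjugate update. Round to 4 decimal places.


The posterior mean is a precision-weighted average of prior and data.
Post. prec. = 6 + 15 = 21
Post. mean = (54 + -135)/21 = -81/21 = -3.8571

-3.8571


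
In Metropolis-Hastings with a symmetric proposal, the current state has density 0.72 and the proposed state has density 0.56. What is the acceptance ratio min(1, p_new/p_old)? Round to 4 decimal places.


Ratio = p_new / p_old = 0.56 / 0.72 = 0.7778
Acceptance = min(1, 0.7778) = 0.7778

0.7778


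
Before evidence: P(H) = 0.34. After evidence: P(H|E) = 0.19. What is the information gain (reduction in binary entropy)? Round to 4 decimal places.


Prior entropy = 0.9248
Posterior entropy = 0.7015
Information gain = 0.9248 - 0.7015 = 0.2233

0.2233


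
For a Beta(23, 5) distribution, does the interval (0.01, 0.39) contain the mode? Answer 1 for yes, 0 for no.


Mode of Beta(a,b) = (a-1)/(a+b-2)
= (23-1)/(23+5-2) = 0.8462
Check: 0.01 <= 0.8462 <= 0.39?
Result: 0

0


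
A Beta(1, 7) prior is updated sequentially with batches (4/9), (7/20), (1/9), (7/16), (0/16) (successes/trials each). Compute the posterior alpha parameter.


Sequential conjugate updating is equivalent to a single batch update.
Total successes across all batches = 19
alpha_posterior = alpha_prior + total_successes = 1 + 19
= 20

20


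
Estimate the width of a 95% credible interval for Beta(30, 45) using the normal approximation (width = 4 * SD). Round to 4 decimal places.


For Beta(a,b): Var = ab/((a+b)^2(a+b+1))
Var = 0.0032, SD = 0.0562
Approximate 95% CI width = 4 * 0.0562 = 0.2248

0.2248


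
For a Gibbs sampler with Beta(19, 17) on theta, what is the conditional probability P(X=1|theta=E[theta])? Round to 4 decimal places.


E[theta] = 19/(19+17) = 0.5278
P(X=1|theta) = theta = 0.5278

0.5278


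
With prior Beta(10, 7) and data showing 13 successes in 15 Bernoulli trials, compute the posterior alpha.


Conjugate update: alpha_posterior = alpha_prior + k
= 10 + 13 = 23

23


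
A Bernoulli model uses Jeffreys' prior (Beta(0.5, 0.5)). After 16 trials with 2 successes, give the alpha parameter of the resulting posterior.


Posterior = Beta(prior_alpha + successes, prior_beta + failures)
= Beta(0.5 + 2, 0.5 + 14)
Posterior alpha = 0.5 + k = 0.5 + 2 = 2.5

2.5


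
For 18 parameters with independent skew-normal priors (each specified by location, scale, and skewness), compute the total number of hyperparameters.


A skew-normal prior has 3 hyperparameters per parameter.
Total = 18 * 3 = 54

54


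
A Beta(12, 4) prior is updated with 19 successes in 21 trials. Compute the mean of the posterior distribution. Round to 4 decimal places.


After update: Beta(31, 6)
Mean = 31 / (31 + 6) = 31 / 37
= 0.8378

0.8378


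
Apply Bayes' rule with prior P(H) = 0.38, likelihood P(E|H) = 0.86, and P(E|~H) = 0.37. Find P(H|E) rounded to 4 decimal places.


Step 1: Compute marginal P(E) = P(E|H)P(H) + P(E|~H)P(~H)
= 0.86*0.38 + 0.37*0.62 = 0.5562
Step 2: P(H|E) = P(E|H)P(H)/P(E) = 0.3268/0.5562
= 0.5876

0.5876


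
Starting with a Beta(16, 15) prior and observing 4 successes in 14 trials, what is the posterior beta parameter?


Posterior beta = prior beta + failures
Failures = 14 - 4 = 10
beta_post = 15 + 10 = 25

25


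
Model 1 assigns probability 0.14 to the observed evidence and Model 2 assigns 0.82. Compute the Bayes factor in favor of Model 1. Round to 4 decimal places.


BF = P(data|M1) / P(data|M2)
= 0.14 / 0.82 = 0.1707

0.1707


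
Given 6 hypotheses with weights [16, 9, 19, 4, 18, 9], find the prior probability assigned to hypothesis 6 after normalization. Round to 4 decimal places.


To normalize, divide each weight by the sum of all weights.
Sum = 75
Prior(H6) = 9/75 = 0.12

0.12


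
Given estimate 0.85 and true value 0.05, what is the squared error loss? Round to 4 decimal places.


Squared error = (estimate - true)^2
Difference = 0.8
Loss = 0.8^2 = 0.64

0.64


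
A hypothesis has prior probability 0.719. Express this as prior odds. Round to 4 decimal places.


Odds = P(H) / P(not H) = 0.719 / 0.281
= 2.5587

2.5587


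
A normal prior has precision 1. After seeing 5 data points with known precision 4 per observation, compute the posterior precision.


In the conjugate normal model, precisions add:
tau_posterior = tau_prior + n * tau_data
= 1 + 5*4 = 21

21


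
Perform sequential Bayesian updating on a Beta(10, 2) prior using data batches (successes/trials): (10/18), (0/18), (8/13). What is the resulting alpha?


Accumulate successes: 18
Posterior alpha = prior alpha + sum of successes
= 10 + 18 = 28

28


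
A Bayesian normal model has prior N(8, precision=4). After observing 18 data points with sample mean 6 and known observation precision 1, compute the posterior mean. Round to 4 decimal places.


Posterior mean = (prior_precision * prior_mean + n * data_precision * data_mean) / (prior_precision + n * data_precision)
Numerator = 4*8 + 18*1*6 = 140
Denominator = 4 + 18*1 = 22
Posterior mean = 6.3636

6.3636


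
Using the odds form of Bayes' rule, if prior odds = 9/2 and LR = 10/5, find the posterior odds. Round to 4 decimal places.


Bayes' rule in odds form: posterior odds = prior odds * LR
= (9 * 10) / (2 * 5)
= 90/10 = 9.0

9.0


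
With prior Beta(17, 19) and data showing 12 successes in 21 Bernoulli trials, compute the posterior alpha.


Conjugate update: alpha_posterior = alpha_prior + k
= 17 + 12 = 29

29


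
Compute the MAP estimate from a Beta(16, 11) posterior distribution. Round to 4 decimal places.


MAP = mode of Beta distribution
= (alpha - 1)/(alpha + beta - 2)
= (16-1)/(16+11-2)
= 15/25 = 0.6

0.6


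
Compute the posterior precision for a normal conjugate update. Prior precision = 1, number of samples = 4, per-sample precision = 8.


tau_post = tau_0 + n * tau
= 1 + 4 * 8 = 33

33


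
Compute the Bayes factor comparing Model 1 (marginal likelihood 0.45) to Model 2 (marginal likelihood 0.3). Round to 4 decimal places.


BF12 = marginal likelihood of M1 / marginal likelihood of M2
= 0.45/0.3
= 1.5

1.5


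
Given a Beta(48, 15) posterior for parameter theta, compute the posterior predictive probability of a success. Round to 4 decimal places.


For a Beta-Bernoulli model, the predictive probability is the mean:
P(success) = 48/(48+15) = 48/63 = 0.7619

0.7619


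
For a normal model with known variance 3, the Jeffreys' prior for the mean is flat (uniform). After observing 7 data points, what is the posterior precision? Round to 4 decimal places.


Jeffreys' prior for normal mean (known variance) is flat.
Prior precision = 0.
Posterior precision = prior_prec + n/sigma^2 = 0 + 7/3
= 2.3333

2.3333


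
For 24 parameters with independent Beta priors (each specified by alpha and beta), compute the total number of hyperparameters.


A Beta prior has 2 hyperparameters per parameter.
Total = 24 * 2 = 48

48


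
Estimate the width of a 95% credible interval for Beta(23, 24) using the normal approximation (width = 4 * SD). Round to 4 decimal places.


For Beta(a,b): Var = ab/((a+b)^2(a+b+1))
Var = 0.0052, SD = 0.0722
Approximate 95% CI width = 4 * 0.0722 = 0.2886

0.2886


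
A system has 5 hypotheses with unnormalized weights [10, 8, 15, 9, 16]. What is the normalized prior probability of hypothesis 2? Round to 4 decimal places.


The normalized prior is the weight divided by the total.
Total weight = 58
P(H2) = 8 / 58 = 0.1379

0.1379


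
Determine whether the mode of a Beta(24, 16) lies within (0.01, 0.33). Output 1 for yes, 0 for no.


First find the mode: (a-1)/(a+b-2) = 0.6053
Is 0.6053 in (0.01, 0.33)? 0

0


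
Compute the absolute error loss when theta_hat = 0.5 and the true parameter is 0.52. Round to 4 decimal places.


L = |theta_hat - theta_true|
= |0.5 - 0.52| = 0.02

0.02


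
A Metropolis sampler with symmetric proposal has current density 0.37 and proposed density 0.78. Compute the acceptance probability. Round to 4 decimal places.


For symmetric proposals, acceptance = min(1, pi(x*)/pi(x))
= min(1, 0.78/0.37)
= min(1, 2.1081) = 1.0

1.0


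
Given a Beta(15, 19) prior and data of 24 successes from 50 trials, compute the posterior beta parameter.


Number of failures = 50 - 24 = 26
Posterior beta = 19 + 26 = 45

45


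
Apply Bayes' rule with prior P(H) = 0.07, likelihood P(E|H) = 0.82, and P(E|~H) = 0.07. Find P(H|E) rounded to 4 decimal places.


Step 1: Compute marginal P(E) = P(E|H)P(H) + P(E|~H)P(~H)
= 0.82*0.07 + 0.07*0.93 = 0.1225
Step 2: P(H|E) = P(E|H)P(H)/P(E) = 0.0574/0.1225
= 0.4686

0.4686


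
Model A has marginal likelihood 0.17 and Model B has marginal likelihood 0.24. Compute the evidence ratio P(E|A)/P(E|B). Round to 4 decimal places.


Evidence ratio = P(E|A) / P(E|B)
= 0.17 / 0.24
= 0.7083

0.7083


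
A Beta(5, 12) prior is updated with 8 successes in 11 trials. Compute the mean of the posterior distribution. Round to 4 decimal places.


After update: Beta(13, 15)
Mean = 13 / (13 + 15) = 13 / 28
= 0.4643

0.4643


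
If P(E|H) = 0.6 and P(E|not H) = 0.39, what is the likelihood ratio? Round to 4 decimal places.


Likelihood ratio = P(E|H) / P(E|not H)
= 0.6 / 0.39
= 1.5385

1.5385


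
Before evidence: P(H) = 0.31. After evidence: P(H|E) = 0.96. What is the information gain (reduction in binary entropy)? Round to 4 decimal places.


Prior entropy = 0.8932
Posterior entropy = 0.2423
Information gain = 0.8932 - 0.2423 = 0.6509

0.6509


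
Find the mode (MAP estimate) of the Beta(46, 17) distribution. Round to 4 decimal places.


For Beta(a,b) with a,b > 1:
Mode = (a-1)/(a+b-2) = (46-1)/(63-2)
= 45/61 = 0.7377

0.7377


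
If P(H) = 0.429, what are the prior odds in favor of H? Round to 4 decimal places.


Prior odds = P(H) / (1 - P(H))
= 0.429 / 0.571
= 0.7513

0.7513


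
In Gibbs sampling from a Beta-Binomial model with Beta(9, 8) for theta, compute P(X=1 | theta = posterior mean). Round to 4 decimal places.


Posterior mean = alpha/(alpha+beta) = 9/17 = 0.5294
P(X=1|theta=mean) = theta = 0.5294

0.5294


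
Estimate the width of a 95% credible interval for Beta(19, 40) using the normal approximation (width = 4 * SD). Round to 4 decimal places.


For Beta(a,b): Var = ab/((a+b)^2(a+b+1))
Var = 0.0036, SD = 0.0603
Approximate 95% CI width = 4 * 0.0603 = 0.2413

0.2413


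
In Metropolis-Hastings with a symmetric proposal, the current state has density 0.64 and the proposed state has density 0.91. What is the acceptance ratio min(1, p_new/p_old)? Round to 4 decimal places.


Ratio = p_new / p_old = 0.91 / 0.64 = 1.4219
Acceptance = min(1, 1.4219) = 1.0

1.0
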